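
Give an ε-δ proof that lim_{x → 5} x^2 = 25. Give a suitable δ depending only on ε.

δ = min(2, ε/12)

Let ε > 0. We seek δ > 0 with 0 < |x − 5| < δ ⇒ |x^2 − 25| < ε.
Factor: x^2 − 25 = (x − 5)(x + 5), so |x^2 − 25| = |x − 5|·|x + 5|.
Impose δ ≤ 2 so that |x| < 7; then |x + 5| ≤ 12.
Hence |x^2 − 25| ≤ 12|x − 5|, which is < ε once |x − 5| < ε/12.
Take δ = min(2, ε/12). If 0 < |x − 5| < δ then both bounds hold and |x^2 − 25| ≤ 12|x − 5| < 12·(ε/12) = ε.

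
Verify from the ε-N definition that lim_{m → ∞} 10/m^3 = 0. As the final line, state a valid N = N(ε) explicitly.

Let ε > 0 be given. For m ≥ 1, |10/m^3 − 0| = 10/m^3.
10/m^3 < ε ⇔ m^3 > 10/ε ⇔ m > (10/ε)^{1/3}.
Take N = (10/ε)^{1/3}. Then m > N implies 10/m^3 < ε.

N = (10/ε)^{1/3}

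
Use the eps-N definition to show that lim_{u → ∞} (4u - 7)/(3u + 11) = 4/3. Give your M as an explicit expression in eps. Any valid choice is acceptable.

M = (65/9)/eps

Let eps > 0 be given. We seek M > 0 such that u > M implies |(4u - 7)/(3u + 11) − (4/3)| < eps.
(4u - 7)/(3u + 11) − (4/3) = (3(4u - 7) − 4(3u + 11)) / (3(3u + 11)) = -65/(3(3u + 11)).
For u > 0 we have 3u + 11 > 3u, so |(4u - 7)/(3u + 11) − (4/3)| = 65/(3(3u + 11)) < 65/(3·3u) = (65/9)/u.
Thus |(4u - 7)/(3u + 11) − (4/3)| < eps whenever u > (65/9)/eps.
Take M = (65/9)/eps. If u > M then |(4u - 7)/(3u + 11) − (4/3)| < (65/9)/u < eps.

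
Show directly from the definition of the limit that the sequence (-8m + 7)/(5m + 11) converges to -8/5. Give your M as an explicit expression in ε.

M = (123/25)/ε

Fix ε > 0. For m ≥ 1, |(-8m + 7)/(5m + 11) + 8/5| = |123|/(5(5m + 11)) = 123/(5(5m + 11)).
Since 5m + 11 ≥ 5m for m ≥ 1, this is ≤ 123/(5·5m) = (123/25)/m.
So |(-8m + 7)/(5m + 11) + 8/5| < ε whenever m > (123/25)/ε.
Take M = (123/25)/ε. If m > M then |(-8m + 7)/(5m + 11) + 8/5| ≤ (123/25)/m < ε.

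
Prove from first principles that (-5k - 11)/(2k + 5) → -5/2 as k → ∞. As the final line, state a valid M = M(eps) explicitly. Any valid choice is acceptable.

M = (3/4)/eps

Let eps > 0 be given. For k ≥ 1, |(-5k - 11)/(2k + 5) + 5/2| = |3|/(2(2k + 5)) = 3/(2(2k + 5)).
Since 2k + 5 ≥ 2k for k ≥ 1, this is ≤ 3/(2·2k) = (3/4)/k.
So |(-5k - 11)/(2k + 5) + 5/2| < eps whenever k > (3/4)/eps.
Take M = (3/4)/eps. If k > M then |(-5k - 11)/(2k + 5) + 5/2| ≤ (3/4)/k < eps.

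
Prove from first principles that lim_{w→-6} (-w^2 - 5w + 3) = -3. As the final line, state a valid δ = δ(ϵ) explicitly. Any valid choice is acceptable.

δ = min(1, ϵ/8)

Let ϵ > 0 be given. We want δ > 0 such that 0 < |w + 6| < δ implies |(-w^2 - 5w + 3) + 3| < ϵ.
(-w^2 - 5w + 3) + 3 = -w^2 - 5w + 6 = (w + 6)(-w + 1).
So |(-w^2 - 5w + 3) + 3| = |w + 6|·|-w + 1|.
Assume first that |w + 6| < 1, so |w| < 7. Then |-w + 1| ≤ 7 + 1 = 8.
Hence |(-w^2 - 5w + 3) + 3| ≤ 8|w + 6| < ϵ provided |w + 6| < ϵ/8.
Take δ = min(1, ϵ/8). Then 0 < |w + 6| < δ gives both |w + 6| < 1 and |w + 6| < ϵ/8, so |(-w^2 - 5w + 3) + 3| < ϵ.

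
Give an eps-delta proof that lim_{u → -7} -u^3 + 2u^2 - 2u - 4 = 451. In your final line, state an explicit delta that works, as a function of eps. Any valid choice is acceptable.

delta = min(1, eps/201)

Let eps > 0. We want delta > 0 such that 0 < |u + 7| < delta implies |(-u^3 + 2u^2 - 2u - 4) − 451| < eps.
(-u^3 + 2u^2 - 2u - 4) − 451 = -u^3 + 2u^2 - 2u - 455 = (u + 7)(-u^2 + 9u - 65).
So |(-u^3 + 2u^2 - 2u - 4) − 451| = |u + 7|·|-u^2 + 9u - 65|.
Require delta ≤ 1. Then |u + 7| < 1 gives |u| < 8, and by the triangle inequality |-u^2 + 9u - 65| ≤ 8^2 + 9·8 + 65 = 201.
Hence |(-u^3 + 2u^2 - 2u - 4) − 451| ≤ 201|u + 7| < eps provided |u + 7| < eps/201.
Choosing delta = min(1, eps/201) ensures both conditions, hence |(-u^3 + 2u^2 - 2u - 4) − 451| < eps.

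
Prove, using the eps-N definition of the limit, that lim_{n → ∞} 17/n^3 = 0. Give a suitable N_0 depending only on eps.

N_0 = (17/eps)^{1/3}

Let eps > 0. For n ≥ 1, |17/n^3 − 0| = 17/n^3.
17/n^3 < eps ⇔ n^3 > 17/eps ⇔ n > (17/eps)^{1/3}.
Take N_0 = (17/eps)^{1/3}. Then n > N_0 implies 17/n^3 < eps.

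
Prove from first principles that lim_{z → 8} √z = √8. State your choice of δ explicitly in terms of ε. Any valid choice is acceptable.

δ = min(8, √8·ε)

Let ε > 0 be given. We want δ > 0 such that 0 < |z − 8| < δ implies |√z − √8| < ε.
Multiplying by the conjugate, |√z − √8| = |z − 8|/(√z + √8).
Restrict δ ≤ 8 so that |z − 8| < 8 forces z > 0, and then √z + √8 > √8.
Hence |√z − √8| < |z − 8|/√8, which is < ε once |z − 8| < √8·ε.
Take δ = min(8, √8·ε). If 0 < |z − 8| < δ then z > 0 and |√z − √8| < |z − 8|/√8 < ε.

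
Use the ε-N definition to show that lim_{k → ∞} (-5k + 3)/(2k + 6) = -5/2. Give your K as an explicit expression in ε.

Suppose ε > 0. For k ≥ 1, |(-5k + 3)/(2k + 6) + 5/2| = |36|/(2(2k + 6)) = 36/(2(2k + 6)).
Since 2k + 6 ≥ 2k for k ≥ 1, this is ≤ 36/(2·2k) = 9/k.
So |(-5k + 3)/(2k + 6) + 5/2| < ε whenever k > 9/ε.
Take K = 9/ε. If k > K then |(-5k + 3)/(2k + 6) + 5/2| ≤ 9/k < ε.

K = 9/ε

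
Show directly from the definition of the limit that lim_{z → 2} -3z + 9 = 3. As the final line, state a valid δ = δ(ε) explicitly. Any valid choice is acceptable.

δ = ε/3

Let ε > 0. We need δ > 0 so that 0 < |z − 2| < δ implies |(-3z + 9) − 3| < ε.
|(-3z + 9) − 3| = |-3z + 6| = 3|z − 2|.
So 3|z − 2| < ε exactly when |z − 2| < ε/3.
Take δ = ε/3. If 0 < |z − 2| < δ then |(-3z + 9) − 3| = 3|z − 2| < 3·(ε/3) = ε.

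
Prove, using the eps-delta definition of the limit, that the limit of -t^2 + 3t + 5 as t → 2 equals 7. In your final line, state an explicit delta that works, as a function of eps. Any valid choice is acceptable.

Suppose eps > 0. We want delta > 0 such that 0 < |t − 2| < delta implies |(-t^2 + 3t + 5) − 7| < eps.
(-t^2 + 3t + 5) − 7 = -t^2 + 3t - 2 = (t − 2)(-t + 1).
So |(-t^2 + 3t + 5) − 7| = |t − 2|·|-t + 1|.
Assume first that |t − 2| < 2, so |t| < 4. Then |-t + 1| ≤ 4 + 1 = 5.
Hence |(-t^2 + 3t + 5) − 7| ≤ 5|t − 2| < eps provided |t − 2| < eps/5.
Take delta = min(2, eps/5). Then 0 < |t − 2| < delta gives both |t − 2| < 2 and |t − 2| < eps/5, so |(-t^2 + 3t + 5) − 7| < eps.

delta = min(2, eps/5)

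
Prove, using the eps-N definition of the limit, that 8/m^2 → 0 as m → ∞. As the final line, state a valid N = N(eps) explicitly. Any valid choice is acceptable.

Let eps > 0. For m ≥ 1, |8/m^2 − 0| = 8/m^2.
8/m^2 < eps ⇔ m^2 > 8/eps ⇔ m > (8/eps)^{1/2}.
Take N = (8/eps)^{1/2}. Then m > N implies 8/m^2 < eps.

N = (8/eps)^{1/2}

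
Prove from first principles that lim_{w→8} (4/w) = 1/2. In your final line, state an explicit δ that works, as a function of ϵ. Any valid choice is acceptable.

Let ϵ > 0 be given. We seek δ > 0 such that 0 < |w − 8| < δ implies |4/w − (1/2)| < ϵ.
|4/w − (1/2)| = 4·|8 − w|/(8·|w|) = 4|w − 8|/(8|w|).
Restrict δ ≤ 4. Then |w − 8| < 4 gives |w| > 4, so 8|w| > 32.
Then |4/w − (1/2)| < 4|w − 8|/32, which is < ϵ when |w − 8| < 8ϵ.
Take δ = min(4, 8ϵ). Then 0 < |w − 8| < δ gives both |w − 8| < 4 and |w − 8| < 8ϵ, so |4/w − (1/2)| < ϵ.

δ = min(4, 8ϵ)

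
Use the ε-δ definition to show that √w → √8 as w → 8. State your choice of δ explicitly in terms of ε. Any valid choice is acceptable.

Let ε > 0 be given. We want δ > 0 such that 0 < |w − 8| < δ implies |√w − √8| < ε.
Rationalise: √w − √8 = (w − 8)/(√w + √8), so |√w − √8| = |w − 8|/(√w + √8).
Restrict δ ≤ 8 so that |w − 8| < 8 forces w > 0, and then √w + √8 > √8.
Hence |√w − √8| < |w − 8|/√8, which is < ε once |w − 8| < √8·ε.
Take δ = min(8, √8·ε). If 0 < |w − 8| < δ then w > 0 and |√w − √8| < |w − 8|/√8 < ε.

δ = min(8, √8·ε)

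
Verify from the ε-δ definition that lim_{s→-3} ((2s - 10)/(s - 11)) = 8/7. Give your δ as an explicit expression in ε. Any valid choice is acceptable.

δ = min(7, (49/6)ε)

Let ε > 0. We want δ > 0 with 0 < |s + 3| < δ ⇒ |(2s - 10)/(s - 11) − (8/7)| < ε.
Combining over a common denominator, (2s - 10)/(s - 11) − (8/7) = [(2s - 10)·(-14) − (-16)·(s - 11)] / [(-14)·(s - 11)] = -12(s + 3) / ((-14)(s - 11)).
So |(2s - 10)/(s - 11) − (8/7)| = 12|s + 3| / (14·|s − 11|).
Restrict δ ≤ 7. Then |s + 3| < 7 gives |s − 11| = |(s + 3) + (-14)| ≥ 14 − 7 = 7.
Hence |(2s - 10)/(s - 11) − (8/7)| < 12|s + 3|/(14·7) = (6/49)|s + 3|, which is < ε once |s + 3| < (49/6)ε.
Take δ = min(7, (49/6)ε). Then 0 < |s + 3| < δ forces both bounds, so |(2s - 10)/(s - 11) − (8/7)| < ε.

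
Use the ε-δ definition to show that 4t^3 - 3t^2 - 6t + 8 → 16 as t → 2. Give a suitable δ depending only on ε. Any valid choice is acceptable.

δ = min(1, ε/55)

Let ε > 0. We want δ > 0 such that 0 < |t − 2| < δ implies |(4t^3 - 3t^2 - 6t + 8) − 16| < ε.
(4t^3 - 3t^2 - 6t + 8) − 16 = 4t^3 - 3t^2 - 6t - 8 = (t − 2)(4t^2 + 5t + 4).
So |(4t^3 - 3t^2 - 6t + 8) − 16| = |t − 2|·|4t^2 + 5t + 4|.
Require δ ≤ 1. Then |t − 2| < 1 gives |t| < 3, and by the triangle inequality |4t^2 + 5t + 4| ≤ 4·3^2 + 5·3 + 4 = 55.
Hence |(4t^3 - 3t^2 - 6t + 8) − 16| ≤ 55|t − 2| < ε provided |t − 2| < ε/55.
Choosing δ = min(1, ε/55) ensures both conditions, hence |(4t^3 - 3t^2 - 6t + 8) − 16| < ε.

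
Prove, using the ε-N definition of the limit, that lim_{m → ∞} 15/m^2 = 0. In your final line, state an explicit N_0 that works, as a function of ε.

Let ε > 0 be given. For m ≥ 1, |15/m^2 − 0| = 15/m^2.
15/m^2 < ε ⇔ m^2 > 15/ε ⇔ m > (15/ε)^{1/2}.
Take N_0 = (15/ε)^{1/2}. Then m > N_0 implies 15/m^2 < ε.

N_0 = (15/ε)^{1/2}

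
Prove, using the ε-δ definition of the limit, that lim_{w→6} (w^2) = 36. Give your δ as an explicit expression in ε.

δ = min(1, ε/13)

Fix ε > 0. We seek δ > 0 with 0 < |w − 6| < δ ⇒ |w^2 − 36| < ε.
Factor: w^2 − 36 = (w − 6)(w + 6), so |w^2 − 36| = |w − 6|·|w + 6|.
Impose δ ≤ 1 so that |w| < 7; then |w + 6| ≤ 13.
Hence |w^2 − 36| ≤ 13|w − 6|, which is < ε once |w − 6| < ε/13.
Take δ = min(1, ε/13). If 0 < |w − 6| < δ then both bounds hold and |w^2 − 36| ≤ 13|w − 6| < 13·(ε/13) = ε.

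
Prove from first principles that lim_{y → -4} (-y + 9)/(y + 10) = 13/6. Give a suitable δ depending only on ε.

Suppose ε > 0. We want δ > 0 with 0 < |y + 4| < δ ⇒ |(-y + 9)/(y + 10) − (13/6)| < ε.
Combining over a common denominator, (-y + 9)/(y + 10) − (13/6) = [(-y + 9)·6 − 13·(y + 10)] / [6·(y + 10)] = -19(y + 4) / (6(y + 10)).
So |(-y + 9)/(y + 10) − (13/6)| = 19|y + 4| / (6·|y + 10|).
Require δ ≤ 3, so |y + 10| ≥ |6| − |y + 4| > 6 − 3 = 3.
Hence |(-y + 9)/(y + 10) − (13/6)| < 19|y + 4|/(6·3) = (19/18)|y + 4|, which is < ε once |y + 4| < (18/19)ε.
Take δ = min(3, (18/19)ε). Then 0 < |y + 4| < δ forces both bounds, so |(-y + 9)/(y + 10) − (13/6)| < ε.

δ = min(3, (18/19)ε)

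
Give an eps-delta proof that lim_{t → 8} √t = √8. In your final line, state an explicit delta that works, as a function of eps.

delta = min(8, √8·eps)

Fix eps > 0. We want delta > 0 such that 0 < |t − 8| < delta implies |√t − √8| < eps.
Multiplying by the conjugate, |√t − √8| = |t − 8|/(√t + √8).
Restrict delta ≤ 8 so that |t − 8| < 8 forces t > 0, and then √t + √8 > √8.
Hence |√t − √8| < |t − 8|/√8, which is < eps once |t − 8| < √8·eps.
Take delta = min(8, √8·eps). If 0 < |t − 8| < delta then t > 0 and |√t − √8| < |t − 8|/√8 < eps.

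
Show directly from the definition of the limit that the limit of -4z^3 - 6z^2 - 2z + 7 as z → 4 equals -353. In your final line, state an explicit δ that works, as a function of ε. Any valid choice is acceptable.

Let ε > 0 be given. We want δ > 0 such that 0 < |z − 4| < δ implies |(-4z^3 - 6z^2 - 2z + 7) + 353| < ε.
(-4z^3 - 6z^2 - 2z + 7) + 353 = -4z^3 - 6z^2 - 2z + 360 = (z − 4)(-4z^2 - 22z - 90).
So |(-4z^3 - 6z^2 - 2z + 7) + 353| = |z − 4|·|-4z^2 - 22z - 90|.
Assume first that |z − 4| < 2, so |z| < 6. Then |-4z^2 - 22z - 90| ≤ 4·6^2 + 22·6 + 90 = 366.
Hence |(-4z^3 - 6z^2 - 2z + 7) + 353| ≤ 366|z − 4| < ε provided |z − 4| < ε/366.
Choosing δ = min(2, ε/366) ensures both conditions, hence |(-4z^3 - 6z^2 - 2z + 7) + 353| < ε.

δ = min(2, ε/366)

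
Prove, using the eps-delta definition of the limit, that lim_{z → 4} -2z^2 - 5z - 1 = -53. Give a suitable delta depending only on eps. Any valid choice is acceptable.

Let eps > 0. We want delta > 0 such that 0 < |z − 4| < delta implies |(-2z^2 - 5z - 1) + 53| < eps.
(-2z^2 - 5z - 1) + 53 = -2z^2 - 5z + 52 = (z − 4)(-2z - 13).
So |(-2z^2 - 5z - 1) + 53| = |z − 4|·|-2z - 13|.
Assume first that |z − 4| < 2, so |z| < 6. Then |-2z - 13| ≤ 2·6 + 13 = 25.
Hence |(-2z^2 - 5z - 1) + 53| ≤ 25|z − 4| < eps provided |z − 4| < eps/25.
Take delta = min(2, eps/25). Then 0 < |z − 4| < delta gives both |z − 4| < 2 and |z − 4| < eps/25, so |(-2z^2 - 5z - 1) + 53| < eps.

delta = min(2, eps/25)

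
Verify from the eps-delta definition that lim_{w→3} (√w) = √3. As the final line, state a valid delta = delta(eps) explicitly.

Let eps > 0 be given. We want delta > 0 such that 0 < |w − 3| < delta implies |√w − √3| < eps.
Multiplying by the conjugate, |√w − √3| = |w − 3|/(√w + √3).
Restrict delta ≤ 3 so that |w − 3| < 3 forces w > 0, and then √w + √3 > √3.
Hence |√w − √3| < |w − 3|/√3, which is < eps once |w − 3| < √3·eps.
Take delta = min(3, √3·eps). If 0 < |w − 3| < delta then w > 0 and |√w − √3| < |w − 3|/√3 < eps.

delta = min(3, √3·eps)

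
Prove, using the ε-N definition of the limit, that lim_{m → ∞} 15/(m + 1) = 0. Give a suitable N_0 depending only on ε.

Suppose ε > 0. For m ≥ 1, |15/(m + 1) − 0| = 15/(m + 1) ≤ 15/m.
We need 15/m < ε, i.e. m > 15/ε.
Take N_0 = 15/ε. If m > N_0 then |15/(m + 1)| ≤ 15/m < ε.

N_0 = 15/ε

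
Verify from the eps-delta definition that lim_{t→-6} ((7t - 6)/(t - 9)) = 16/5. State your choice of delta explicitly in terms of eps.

delta = min(15/2, (75/38)eps)

Fix eps > 0. We want delta > 0 with 0 < |t + 6| < delta ⇒ |(7t - 6)/(t - 9) − (16/5)| < eps.
Combining over a common denominator, (7t - 6)/(t - 9) − (16/5) = [(7t - 6)·(-15) − (-48)·(t - 9)] / [(-15)·(t - 9)] = -57(t + 6) / ((-15)(t - 9)).
So |(7t - 6)/(t - 9) − (16/5)| = 57|t + 6| / (15·|t − 9|).
Require delta ≤ 15/2, so |t − 9| ≥ |-15| − |t + 6| > 15 − 15/2 = 15/2.
Hence |(7t - 6)/(t - 9) − (16/5)| < 57|t + 6|/(15·(15/2)) = (38/75)|t + 6|, which is < eps once |t + 6| < (75/38)eps.
Take delta = min(15/2, (75/38)eps). Then 0 < |t + 6| < delta forces both bounds, so |(7t - 6)/(t - 9) − (16/5)| < eps.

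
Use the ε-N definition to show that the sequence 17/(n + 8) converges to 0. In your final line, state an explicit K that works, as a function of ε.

Let ε > 0 be given. For n ≥ 1, |17/(n + 8) − 0| = 17/(n + 8) ≤ 17/n.
We need 17/n < ε, i.e. n > 17/ε.
Take K = 17/ε. If n > K then |17/(n + 8)| ≤ 17/n < ε.

K = 17/ε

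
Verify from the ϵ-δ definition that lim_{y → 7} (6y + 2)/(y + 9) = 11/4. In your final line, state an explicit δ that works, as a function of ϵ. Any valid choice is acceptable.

Fix ϵ > 0. We want δ > 0 with 0 < |y − 7| < δ ⇒ |(6y + 2)/(y + 9) − (11/4)| < ϵ.
Combining over a common denominator, (6y + 2)/(y + 9) − (11/4) = [(6y + 2)·16 − 44·(y + 9)] / [16·(y + 9)] = 52(y − 7) / (16(y + 9)).
So |(6y + 2)/(y + 9) − (11/4)| = 52|y − 7| / (16·|y + 9|).
Restrict δ ≤ 8. Then |y − 7| < 8 gives |y + 9| = |(y − 7) + 16| ≥ 16 − 8 = 8.
Hence |(6y + 2)/(y + 9) − (11/4)| < 52|y − 7|/(16·8) = (13/32)|y − 7|, which is < ϵ once |y − 7| < (32/13)ϵ.
Take δ = min(8, (32/13)ϵ). Then 0 < |y − 7| < δ forces both bounds, so |(6y + 2)/(y + 9) − (11/4)| < ϵ.

δ = min(8, (32/13)ϵ)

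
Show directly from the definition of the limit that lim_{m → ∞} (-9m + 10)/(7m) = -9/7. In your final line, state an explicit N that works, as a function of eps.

N = (10/7)/eps

Let eps > 0 be given. For m ≥ 1, |(-9m + 10)/(7m) + 9/7| = |70|/(7(7m)) = 70/(7(7m)).
Since 7m ≥ 7m for m ≥ 1, this is ≤ 70/(7·7m) = (10/7)/m.
So |(-9m + 10)/(7m) + 9/7| < eps whenever m > (10/7)/eps.
Take N = (10/7)/eps. If m > N then |(-9m + 10)/(7m) + 9/7| ≤ (10/7)/m < eps.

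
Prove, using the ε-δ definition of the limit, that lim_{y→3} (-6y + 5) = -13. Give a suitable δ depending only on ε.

δ = ε/6

Let ε > 0. We need δ > 0 so that 0 < |y − 3| < δ implies |(-6y + 5) + 13| < ε.
Since (-6y + 5) + 13 = -6(y − 3), we have |(-6y + 5) + 13| = 6|y − 3|.
Thus it suffices that |y − 3| < ε/6.
Take δ = ε/6. If 0 < |y − 3| < δ then |(-6y + 5) + 13| = 6|y − 3| < 6·(ε/6) = ε.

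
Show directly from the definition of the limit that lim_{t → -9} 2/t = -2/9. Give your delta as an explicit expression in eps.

delta = min(9/2, (81/4)eps)

Let eps > 0 be given. We seek delta > 0 such that 0 < |t + 9| < delta implies |2/t + 2/9| < eps.
|2/t + 2/9| = 2·|-9 − t|/(9·|t|) = 2|t + 9|/(9|t|).
Restrict delta ≤ 9/2. Then |t + 9| < 9/2 gives |t| > 9/2, so 9|t| > 81/2.
Then |2/t + 2/9| < 2|t + 9|/(81/2), which is < eps when |t + 9| < (81/4)eps.
Take delta = min(9/2, (81/4)eps). Then 0 < |t + 9| < delta gives both |t + 9| < 9/2 and |t + 9| < (81/4)eps, so |2/t + 2/9| < eps.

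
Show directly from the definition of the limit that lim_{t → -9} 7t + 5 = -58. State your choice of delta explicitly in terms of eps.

Let eps > 0 be given. We need delta > 0 so that 0 < |t + 9| < delta implies |(7t + 5) + 58| < eps.
|(7t + 5) + 58| = |7t + 63| = 7|t + 9|.
So 7|t + 9| < eps exactly when |t + 9| < eps/7.
Choosing delta = eps/7 gives |(7t + 5) + 58| = 7|t + 9| < eps whenever |t + 9| < delta.

delta = eps/7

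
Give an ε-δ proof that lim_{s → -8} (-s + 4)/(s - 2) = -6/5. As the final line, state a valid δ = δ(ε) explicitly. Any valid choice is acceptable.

Fix ε > 0. We want δ > 0 with 0 < |s + 8| < δ ⇒ |(-s + 4)/(s - 2) + 6/5| < ε.
Combining over a common denominator, (-s + 4)/(s - 2) + 6/5 = [(-s + 4)·(-10) − 12·(s - 2)] / [(-10)·(s - 2)] = -2(s + 8) / ((-10)(s - 2)).
So |(-s + 4)/(s - 2) + 6/5| = 2|s + 8| / (10·|s − 2|).
Require δ ≤ 5, so |s − 2| ≥ |-10| − |s + 8| > 10 − 5 = 5.
Hence |(-s + 4)/(s - 2) + 6/5| < 2|s + 8|/(10·5) = (1/25)|s + 8|, which is < ε once |s + 8| < 25ε.
Take δ = min(5, 25ε). Then 0 < |s + 8| < δ forces both bounds, so |(-s + 4)/(s - 2) + 6/5| < ε.

δ = min(5, 25ε)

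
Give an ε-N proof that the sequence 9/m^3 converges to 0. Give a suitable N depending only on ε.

N = (9/ε)^{1/3}

Let ε > 0. For m ≥ 1, |9/m^3 − 0| = 9/m^3.
9/m^3 < ε ⇔ m^3 > 9/ε ⇔ m > (9/ε)^{1/3}.
Take N = (9/ε)^{1/3}. Then m > N implies 9/m^3 < ε.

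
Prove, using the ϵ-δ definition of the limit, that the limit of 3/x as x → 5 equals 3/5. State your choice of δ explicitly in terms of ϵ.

Let ϵ > 0 be given. We seek δ > 0 such that 0 < |x − 5| < δ implies |3/x − (3/5)| < ϵ.
|3/x − (3/5)| = 3·|5 − x|/(5·|x|) = 3|x − 5|/(5|x|).
Restrict δ ≤ 5/2. Then |x − 5| < 5/2 gives |x| > 5/2, so 5|x| > 25/2.
Then |3/x − (3/5)| < 3|x − 5|/(25/2), which is < ϵ when |x − 5| < (25/6)ϵ.
Take δ = min(5/2, (25/6)ϵ). Then 0 < |x − 5| < δ gives both |x − 5| < 5/2 and |x − 5| < (25/6)ϵ, so |3/x − (3/5)| < ϵ.

δ = min(5/2, (25/6)ϵ)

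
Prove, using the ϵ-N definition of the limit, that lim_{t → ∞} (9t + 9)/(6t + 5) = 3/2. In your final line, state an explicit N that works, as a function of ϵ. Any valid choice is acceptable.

Fix ϵ > 0. We seek N > 0 such that t > N implies |(9t + 9)/(6t + 5) − (3/2)| < ϵ.
(9t + 9)/(6t + 5) − (3/2) = (6(9t + 9) − 9(6t + 5)) / (6(6t + 5)) = 9/(6(6t + 5)).
For t > 0 we have 6t + 5 > 6t, so |(9t + 9)/(6t + 5) − (3/2)| = 9/(6(6t + 5)) < 9/(6·6t) = (1/4)/t.
Thus |(9t + 9)/(6t + 5) − (3/2)| < ϵ whenever t > (1/4)/ϵ.
Take N = (1/4)/ϵ. If t > N then |(9t + 9)/(6t + 5) − (3/2)| < (1/4)/t < ϵ.

N = (1/4)/ϵ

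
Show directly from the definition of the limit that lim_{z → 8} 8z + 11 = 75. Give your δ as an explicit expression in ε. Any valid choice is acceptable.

δ = ε/8

Let ε > 0. We need δ > 0 so that 0 < |z − 8| < δ implies |(8z + 11) − 75| < ε.
|(8z + 11) − 75| = |8z - 64| = 8|z − 8|.
So 8|z − 8| < ε exactly when |z − 8| < ε/8.
Take δ = ε/8. If 0 < |z − 8| < δ then |(8z + 11) − 75| = 8|z − 8| < 8·(ε/8) = ε.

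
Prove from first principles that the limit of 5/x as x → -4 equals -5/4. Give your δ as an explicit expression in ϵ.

Let ϵ > 0 be given. We seek δ > 0 such that 0 < |x + 4| < δ implies |5/x + 5/4| < ϵ.
|5/x + 5/4| = 5·|-4 − x|/(4·|x|) = 5|x + 4|/(4|x|).
Require δ ≤ 2 so that |x| > 4 − 2 = 2, hence 4|x| > 8.
Then |5/x + 5/4| < 5|x + 4|/8, which is < ϵ when |x + 4| < (8/5)ϵ.
Take δ = min(2, (8/5)ϵ). Then 0 < |x + 4| < δ gives both |x + 4| < 2 and |x + 4| < (8/5)ϵ, so |5/x + 5/4| < ϵ.

δ = min(2, (8/5)ϵ)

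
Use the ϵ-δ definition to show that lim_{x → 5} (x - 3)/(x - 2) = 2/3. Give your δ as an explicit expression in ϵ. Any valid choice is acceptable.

δ = min(3/2, (9/2)ϵ)

Let ϵ > 0 be given. We want δ > 0 with 0 < |x − 5| < δ ⇒ |(x - 3)/(x - 2) − (2/3)| < ϵ.
Combining over a common denominator, (x - 3)/(x - 2) − (2/3) = [(x - 3)·3 − 2·(x - 2)] / [3·(x - 2)] = 1(x − 5) / (3(x - 2)).
So |(x - 3)/(x - 2) − (2/3)| = |x − 5| / (3·|x − 2|).
Require δ ≤ 3/2, so |x − 2| ≥ |3| − |x − 5| > 3 − 3/2 = 3/2.
Hence |(x - 3)/(x - 2) − (2/3)| < |x − 5|/(3·(3/2)) = (2/9)|x − 5|, which is < ϵ once |x − 5| < (9/2)ϵ.
Take δ = min(3/2, (9/2)ϵ). Then 0 < |x − 5| < δ forces both bounds, so |(x - 3)/(x - 2) − (2/3)| < ϵ.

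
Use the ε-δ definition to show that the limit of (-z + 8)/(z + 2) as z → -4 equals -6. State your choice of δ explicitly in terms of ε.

δ = min(1, (1/5)ε)

Let ε > 0 be given. We want δ > 0 with 0 < |z + 4| < δ ⇒ |(-z + 8)/(z + 2) + 6| < ε.
Combining over a common denominator, (-z + 8)/(z + 2) + 6 = [(-z + 8)·(-2) − 12·(z + 2)] / [(-2)·(z + 2)] = -10(z + 4) / ((-2)(z + 2)).
So |(-z + 8)/(z + 2) + 6| = 10|z + 4| / (2·|z + 2|).
Require δ ≤ 1, so |z + 2| ≥ |-2| − |z + 4| > 2 − 1 = 1.
Hence |(-z + 8)/(z + 2) + 6| < 10|z + 4|/(2·1) = 5|z + 4|, which is < ε once |z + 4| < (1/5)ε.
Take δ = min(1, (1/5)ε). Then 0 < |z + 4| < δ forces both bounds, so |(-z + 8)/(z + 2) + 6| < ε.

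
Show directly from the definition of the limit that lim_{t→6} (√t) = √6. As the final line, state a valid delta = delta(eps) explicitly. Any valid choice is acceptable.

Fix eps > 0. We want delta > 0 such that 0 < |t − 6| < delta implies |√t − √6| < eps.
Multiplying by the conjugate, |√t − √6| = |t − 6|/(√t + √6).
Restrict delta ≤ 6 so that |t − 6| < 6 forces t > 0, and then √t + √6 > √6.
Hence |√t − √6| < |t − 6|/√6, which is < eps once |t − 6| < √6·eps.
Take delta = min(6, √6·eps). If 0 < |t − 6| < delta then t > 0 and |√t − √6| < |t − 6|/√6 < eps.

delta = min(6, √6·eps)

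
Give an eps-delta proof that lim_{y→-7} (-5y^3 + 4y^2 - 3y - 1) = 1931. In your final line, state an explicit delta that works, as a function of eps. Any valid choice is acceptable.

Let eps > 0 be given. We want delta > 0 such that 0 < |y + 7| < delta implies |(-5y^3 + 4y^2 - 3y - 1) − 1931| < eps.
(-5y^3 + 4y^2 - 3y - 1) − 1931 = -5y^3 + 4y^2 - 3y - 1932 = (y + 7)(-5y^2 + 39y - 276).
So |(-5y^3 + 4y^2 - 3y - 1) − 1931| = |y + 7|·|-5y^2 + 39y - 276|.
Assume first that |y + 7| < 1, so |y| < 8. Then |-5y^2 + 39y - 276| ≤ 5·8^2 + 39·8 + 276 = 908.
Hence |(-5y^3 + 4y^2 - 3y - 1) − 1931| ≤ 908|y + 7| < eps provided |y + 7| < eps/908.
Take delta = min(1, eps/908). Then 0 < |y + 7| < delta gives both |y + 7| < 1 and |y + 7| < eps/908, so |(-5y^3 + 4y^2 - 3y - 1) − 1931| < eps.

delta = min(1, eps/908)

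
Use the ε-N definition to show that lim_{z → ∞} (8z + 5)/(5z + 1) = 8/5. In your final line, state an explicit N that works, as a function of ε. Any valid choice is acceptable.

N = (17/25)/ε

Suppose ε > 0. We seek N > 0 such that z > N implies |(8z + 5)/(5z + 1) − (8/5)| < ε.
(8z + 5)/(5z + 1) − (8/5) = (5(8z + 5) − 8(5z + 1)) / (5(5z + 1)) = 17/(5(5z + 1)).
For z > 0 we have 5z + 1 > 5z, so |(8z + 5)/(5z + 1) − (8/5)| = 17/(5(5z + 1)) < 17/(5·5z) = (17/25)/z.
Thus |(8z + 5)/(5z + 1) − (8/5)| < ε whenever z > (17/25)/ε.
Take N = (17/25)/ε. If z > N then |(8z + 5)/(5z + 1) − (8/5)| < (17/25)/z < ε.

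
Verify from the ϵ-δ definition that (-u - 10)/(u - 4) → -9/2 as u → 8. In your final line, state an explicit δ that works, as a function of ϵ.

δ = min(2, (4/7)ϵ)

Let ϵ > 0 be given. We want δ > 0 with 0 < |u − 8| < δ ⇒ |(-u - 10)/(u - 4) + 9/2| < ϵ.
Combining over a common denominator, (-u - 10)/(u - 4) + 9/2 = [(-u - 10)·4 − (-18)·(u - 4)] / [4·(u - 4)] = 14(u − 8) / (4(u - 4)).
So |(-u - 10)/(u - 4) + 9/2| = 14|u − 8| / (4·|u − 4|).
Restrict δ ≤ 2. Then |u − 8| < 2 gives |u − 4| = |(u − 8) + 4| ≥ 4 − 2 = 2.
Hence |(-u - 10)/(u - 4) + 9/2| < 14|u − 8|/(4·2) = (7/4)|u − 8|, which is < ϵ once |u − 8| < (4/7)ϵ.
Take δ = min(2, (4/7)ϵ). Then 0 < |u − 8| < δ forces both bounds, so |(-u - 10)/(u - 4) + 9/2| < ϵ.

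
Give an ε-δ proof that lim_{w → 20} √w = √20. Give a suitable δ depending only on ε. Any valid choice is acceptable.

δ = min(20, √20·ε)

Suppose ε > 0. We want δ > 0 such that 0 < |w − 20| < δ implies |√w − √20| < ε.
Rationalise: √w − √20 = (w − 20)/(√w + √20), so |√w − √20| = |w − 20|/(√w + √20).
Restrict δ ≤ 20 so that |w − 20| < 20 forces w > 0, and then √w + √20 > √20.
Hence |√w − √20| < |w − 20|/√20, which is < ε once |w − 20| < √20·ε.
Take δ = min(20, √20·ε). If 0 < |w − 20| < δ then w > 0 and |√w − √20| < |w − 20|/√20 < ε.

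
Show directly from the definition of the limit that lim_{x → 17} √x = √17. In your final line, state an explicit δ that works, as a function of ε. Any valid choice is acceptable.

δ = min(17, √17·ε)

Let ε > 0. We want δ > 0 such that 0 < |x − 17| < δ implies |√x − √17| < ε.
Rationalise: √x − √17 = (x − 17)/(√x + √17), so |√x − √17| = |x − 17|/(√x + √17).
Restrict δ ≤ 17 so that |x − 17| < 17 forces x > 0, and then √x + √17 > √17.
Hence |√x − √17| < |x − 17|/√17, which is < ε once |x − 17| < √17·ε.
Take δ = min(17, √17·ε). If 0 < |x − 17| < δ then x > 0 and |√x − √17| < |x − 17|/√17 < ε.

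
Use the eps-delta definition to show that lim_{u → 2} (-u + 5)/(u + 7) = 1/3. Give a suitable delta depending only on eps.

Suppose eps > 0. We want delta > 0 with 0 < |u − 2| < delta ⇒ |(-u + 5)/(u + 7) − (1/3)| < eps.
Combining over a common denominator, (-u + 5)/(u + 7) − (1/3) = [(-u + 5)·9 − 3·(u + 7)] / [9·(u + 7)] = -12(u − 2) / (9(u + 7)).
So |(-u + 5)/(u + 7) − (1/3)| = 12|u − 2| / (9·|u + 7|).
Require delta ≤ 9/2, so |u + 7| ≥ |9| − |u − 2| > 9 − 9/2 = 9/2.
Hence |(-u + 5)/(u + 7) − (1/3)| < 12|u − 2|/(9·(9/2)) = (8/27)|u − 2|, which is < eps once |u − 2| < (27/8)eps.
Take delta = min(9/2, (27/8)eps). Then 0 < |u − 2| < delta forces both bounds, so |(-u + 5)/(u + 7) − (1/3)| < eps.

delta = min(9/2, (27/8)eps)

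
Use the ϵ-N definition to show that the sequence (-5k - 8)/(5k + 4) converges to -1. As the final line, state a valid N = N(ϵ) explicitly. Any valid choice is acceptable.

Fix ϵ > 0. For k ≥ 1, |(-5k - 8)/(5k + 4) + 1| = |-20|/(5(5k + 4)) = 20/(5(5k + 4)).
Since 5k + 4 ≥ 5k for k ≥ 1, this is ≤ 20/(5·5k) = (4/5)/k.
So |(-5k - 8)/(5k + 4) + 1| < ϵ whenever k > (4/5)/ϵ.
Take N = (4/5)/ϵ. If k > N then |(-5k - 8)/(5k + 4) + 1| ≤ (4/5)/k < ϵ.

N = (4/5)/ϵ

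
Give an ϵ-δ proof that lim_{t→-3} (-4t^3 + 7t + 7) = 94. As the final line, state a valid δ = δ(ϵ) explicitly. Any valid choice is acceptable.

δ = min(2, ϵ/189)

Fix ϵ > 0. We want δ > 0 such that 0 < |t + 3| < δ implies |(-4t^3 + 7t + 7) − 94| < ϵ.
(-4t^3 + 7t + 7) − 94 = -4t^3 + 7t - 87 = (t + 3)(-4t^2 + 12t - 29).
So |(-4t^3 + 7t + 7) − 94| = |t + 3|·|-4t^2 + 12t - 29|.
Assume first that |t + 3| < 2, so |t| < 5. Then |-4t^2 + 12t - 29| ≤ 4·5^2 + 12·5 + 29 = 189.
Hence |(-4t^3 + 7t + 7) − 94| ≤ 189|t + 3| < ϵ provided |t + 3| < ϵ/189.
Choosing δ = min(2, ϵ/189) ensures both conditions, hence |(-4t^3 + 7t + 7) − 94| < ϵ.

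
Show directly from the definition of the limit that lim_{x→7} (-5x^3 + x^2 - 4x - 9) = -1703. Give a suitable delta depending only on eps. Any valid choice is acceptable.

delta = min(1, eps/834)

Let eps > 0. We want delta > 0 such that 0 < |x − 7| < delta implies |(-5x^3 + x^2 - 4x - 9) + 1703| < eps.
(-5x^3 + x^2 - 4x - 9) + 1703 = -5x^3 + x^2 - 4x + 1694 = (x − 7)(-5x^2 - 34x - 242).
So |(-5x^3 + x^2 - 4x - 9) + 1703| = |x − 7|·|-5x^2 - 34x - 242|.
Require delta ≤ 1. Then |x − 7| < 1 gives |x| < 8, and by the triangle inequality |-5x^2 - 34x - 242| ≤ 5·8^2 + 34·8 + 242 = 834.
Hence |(-5x^3 + x^2 - 4x - 9) + 1703| ≤ 834|x − 7| < eps provided |x − 7| < eps/834.
Take delta = min(1, eps/834). Then 0 < |x − 7| < delta gives both |x − 7| < 1 and |x − 7| < eps/834, so |(-5x^3 + x^2 - 4x - 9) + 1703| < eps.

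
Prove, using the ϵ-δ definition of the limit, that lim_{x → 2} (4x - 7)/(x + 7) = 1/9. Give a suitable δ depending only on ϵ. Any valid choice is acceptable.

δ = min(9/2, (81/70)ϵ)

Let ϵ > 0. We want δ > 0 with 0 < |x − 2| < δ ⇒ |(4x - 7)/(x + 7) − (1/9)| < ϵ.
Combining over a common denominator, (4x - 7)/(x + 7) − (1/9) = [(4x - 7)·9 − 1·(x + 7)] / [9·(x + 7)] = 35(x − 2) / (9(x + 7)).
So |(4x - 7)/(x + 7) − (1/9)| = 35|x − 2| / (9·|x + 7|).
Require δ ≤ 9/2, so |x + 7| ≥ |9| − |x − 2| > 9 − 9/2 = 9/2.
Hence |(4x - 7)/(x + 7) − (1/9)| < 35|x − 2|/(9·(9/2)) = (70/81)|x − 2|, which is < ϵ once |x − 2| < (81/70)ϵ.
Take δ = min(9/2, (81/70)ϵ). Then 0 < |x − 2| < δ forces both bounds, so |(4x - 7)/(x + 7) − (1/9)| < ϵ.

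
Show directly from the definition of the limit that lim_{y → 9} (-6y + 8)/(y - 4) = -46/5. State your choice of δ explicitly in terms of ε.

Fix ε > 0. We want δ > 0 with 0 < |y − 9| < δ ⇒ |(-6y + 8)/(y - 4) + 46/5| < ε.
Combining over a common denominator, (-6y + 8)/(y - 4) + 46/5 = [(-6y + 8)·5 − (-46)·(y - 4)] / [5·(y - 4)] = 16(y − 9) / (5(y - 4)).
So |(-6y + 8)/(y - 4) + 46/5| = 16|y − 9| / (5·|y − 4|).
Require δ ≤ 5/2, so |y − 4| ≥ |5| − |y − 9| > 5 − 5/2 = 5/2.
Hence |(-6y + 8)/(y - 4) + 46/5| < 16|y − 9|/(5·(5/2)) = (32/25)|y − 9|, which is < ε once |y − 9| < (25/32)ε.
Take δ = min(5/2, (25/32)ε). Then 0 < |y − 9| < δ forces both bounds, so |(-6y + 8)/(y - 4) + 46/5| < ε.

δ = min(5/2, (25/32)ε)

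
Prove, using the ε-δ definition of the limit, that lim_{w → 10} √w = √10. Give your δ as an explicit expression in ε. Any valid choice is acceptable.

Fix ε > 0. We want δ > 0 such that 0 < |w − 10| < δ implies |√w − √10| < ε.
Rationalise: √w − √10 = (w − 10)/(√w + √10), so |√w − √10| = |w − 10|/(√w + √10).
Restrict δ ≤ 10 so that |w − 10| < 10 forces w > 0, and then √w + √10 > √10.
Hence |√w − √10| < |w − 10|/√10, which is < ε once |w − 10| < √10·ε.
Take δ = min(10, √10·ε). If 0 < |w − 10| < δ then w > 0 and |√w − √10| < |w − 10|/√10 < ε.

δ = min(10, √10·ε)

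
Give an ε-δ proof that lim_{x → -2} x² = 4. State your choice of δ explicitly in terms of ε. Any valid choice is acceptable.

Let ε > 0. We seek δ > 0 with 0 < |x + 2| < δ ⇒ |x² − 4| < ε.
Factor: x² − 4 = (x + 2)(x - 2), so |x² − 4| = |x + 2|·|x - 2|.
Impose δ ≤ 1 so that |x| < 3; then |x - 2| ≤ 5.
Hence |x² − 4| ≤ 5|x + 2|, which is < ε once |x + 2| < ε/5.
Take δ = min(1, ε/5). If 0 < |x + 2| < δ then both bounds hold and |x² − 4| ≤ 5|x + 2| < 5·(ε/5) = ε.

δ = min(1, ε/5)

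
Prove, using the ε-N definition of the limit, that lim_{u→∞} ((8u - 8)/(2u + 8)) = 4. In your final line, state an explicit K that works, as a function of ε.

K = 20/ε

Let ε > 0 be given. We seek K > 0 such that u > K implies |(8u - 8)/(2u + 8) − 4| < ε.
(8u - 8)/(2u + 8) − 4 = (2(8u - 8) − 8(2u + 8)) / (2(2u + 8)) = -80/(2(2u + 8)).
For u > 0 we have 2u + 8 > 2u, so |(8u - 8)/(2u + 8) − 4| = 80/(2(2u + 8)) < 80/(2·2u) = 20/u.
Thus |(8u - 8)/(2u + 8) − 4| < ε whenever u > 20/ε.
Take K = 20/ε. If u > K then |(8u - 8)/(2u + 8) − 4| < 20/u < ε.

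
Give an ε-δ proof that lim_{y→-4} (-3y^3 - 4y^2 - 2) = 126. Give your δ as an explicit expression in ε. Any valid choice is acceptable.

δ = min(2, ε/188)

Fix ε > 0. We want δ > 0 such that 0 < |y + 4| < δ implies |(-3y^3 - 4y^2 - 2) − 126| < ε.
(-3y^3 - 4y^2 - 2) − 126 = -3y^3 - 4y^2 - 128 = (y + 4)(-3y^2 + 8y - 32).
So |(-3y^3 - 4y^2 - 2) − 126| = |y + 4|·|-3y^2 + 8y - 32|.
Assume first that |y + 4| < 2, so |y| < 6. Then |-3y^2 + 8y - 32| ≤ 3·6^2 + 8·6 + 32 = 188.
Hence |(-3y^3 - 4y^2 - 2) − 126| ≤ 188|y + 4| < ε provided |y + 4| < ε/188.
Take δ = min(2, ε/188). Then 0 < |y + 4| < δ gives both |y + 4| < 2 and |y + 4| < ε/188, so |(-3y^3 - 4y^2 - 2) − 126| < ε.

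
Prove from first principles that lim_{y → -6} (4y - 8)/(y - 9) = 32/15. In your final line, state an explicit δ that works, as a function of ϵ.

δ = min(15/2, (225/56)ϵ)

Let ϵ > 0. We want δ > 0 with 0 < |y + 6| < δ ⇒ |(4y - 8)/(y - 9) − (32/15)| < ϵ.
Combining over a common denominator, (4y - 8)/(y - 9) − (32/15) = [(4y - 8)·(-15) − (-32)·(y - 9)] / [(-15)·(y - 9)] = -28(y + 6) / ((-15)(y - 9)).
So |(4y - 8)/(y - 9) − (32/15)| = 28|y + 6| / (15·|y − 9|).
Require δ ≤ 15/2, so |y − 9| ≥ |-15| − |y + 6| > 15 − 15/2 = 15/2.
Hence |(4y - 8)/(y - 9) − (32/15)| < 28|y + 6|/(15·(15/2)) = (56/225)|y + 6|, which is < ϵ once |y + 6| < (225/56)ϵ.
Take δ = min(15/2, (225/56)ϵ). Then 0 < |y + 6| < δ forces both bounds, so |(4y - 8)/(y - 9) − (32/15)| < ϵ.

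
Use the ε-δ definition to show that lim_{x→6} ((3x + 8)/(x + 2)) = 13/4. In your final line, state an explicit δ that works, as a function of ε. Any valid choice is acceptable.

δ = min(4, 16ε)

Suppose ε > 0. We want δ > 0 with 0 < |x − 6| < δ ⇒ |(3x + 8)/(x + 2) − (13/4)| < ε.
Combining over a common denominator, (3x + 8)/(x + 2) − (13/4) = [(3x + 8)·8 − 26·(x + 2)] / [8·(x + 2)] = -2(x − 6) / (8(x + 2)).
So |(3x + 8)/(x + 2) − (13/4)| = 2|x − 6| / (8·|x + 2|).
Require δ ≤ 4, so |x + 2| ≥ |8| − |x − 6| > 8 − 4 = 4.
Hence |(3x + 8)/(x + 2) − (13/4)| < 2|x − 6|/(8·4) = (1/16)|x − 6|, which is < ε once |x − 6| < 16ε.
Take δ = min(4, 16ε). Then 0 < |x − 6| < δ forces both bounds, so |(3x + 8)/(x + 2) − (13/4)| < ε.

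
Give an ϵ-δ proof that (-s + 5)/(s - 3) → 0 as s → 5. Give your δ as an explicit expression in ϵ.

δ = min(1, ϵ)

Let ϵ > 0. We want δ > 0 with 0 < |s − 5| < δ ⇒ |(-s + 5)/(s - 3) − 0| < ϵ.
Combining over a common denominator, (-s + 5)/(s - 3) − 0 = [(-s + 5)·2 − 0·(s - 3)] / [2·(s - 3)] = -2(s − 5) / (2(s - 3)).
So |(-s + 5)/(s - 3) − 0| = 2|s − 5| / (2·|s − 3|).
Restrict δ ≤ 1. Then |s − 5| < 1 gives |s − 3| = |(s − 5) + 2| ≥ 2 − 1 = 1.
Hence |(-s + 5)/(s - 3) − 0| < 2|s − 5|/(2·1) = |s − 5|, which is < ϵ once |s − 5| < ϵ.
Take δ = min(1, ϵ). Then 0 < |s − 5| < δ forces both bounds, so |(-s + 5)/(s - 3) − 0| < ϵ.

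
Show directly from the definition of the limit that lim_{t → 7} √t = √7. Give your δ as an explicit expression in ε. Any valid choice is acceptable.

Suppose ε > 0. We want δ > 0 such that 0 < |t − 7| < δ implies |√t − √7| < ε.
Multiplying by the conjugate, |√t − √7| = |t − 7|/(√t + √7).
Restrict δ ≤ 7 so that |t − 7| < 7 forces t > 0, and then √t + √7 > √7.
Hence |√t − √7| < |t − 7|/√7, which is < ε once |t − 7| < √7·ε.
Take δ = min(7, √7·ε). If 0 < |t − 7| < δ then t > 0 and |√t − √7| < |t − 7|/√7 < ε.

δ = min(7, √7·ε)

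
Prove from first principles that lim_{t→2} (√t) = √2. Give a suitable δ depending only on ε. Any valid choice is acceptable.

δ = min(2, √2·ε)

Let ε > 0 be given. We want δ > 0 such that 0 < |t − 2| < δ implies |√t − √2| < ε.
Rationalise: √t − √2 = (t − 2)/(√t + √2), so |√t − √2| = |t − 2|/(√t + √2).
Restrict δ ≤ 2 so that |t − 2| < 2 forces t > 0, and then √t + √2 > √2.
Hence |√t − √2| < |t − 2|/√2, which is < ε once |t − 2| < √2·ε.
Take δ = min(2, √2·ε). If 0 < |t − 2| < δ then t > 0 and |√t − √2| < |t − 2|/√2 < ε.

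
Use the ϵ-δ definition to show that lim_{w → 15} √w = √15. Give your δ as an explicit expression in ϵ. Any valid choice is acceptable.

δ = min(15, √15·ϵ)

Let ϵ > 0. We want δ > 0 such that 0 < |w − 15| < δ implies |√w − √15| < ϵ.
Multiplying by the conjugate, |√w − √15| = |w − 15|/(√w + √15).
Restrict δ ≤ 15 so that |w − 15| < 15 forces w > 0, and then √w + √15 > √15.
Hence |√w − √15| < |w − 15|/√15, which is < ϵ once |w − 15| < √15·ϵ.
Take δ = min(15, √15·ϵ). If 0 < |w − 15| < δ then w > 0 and |√w − √15| < |w − 15|/√15 < ϵ.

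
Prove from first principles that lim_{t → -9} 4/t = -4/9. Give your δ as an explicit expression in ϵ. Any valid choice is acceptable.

δ = min(9/2, (81/8)ϵ)

Let ϵ > 0 be given. We seek δ > 0 such that 0 < |t + 9| < δ implies |4/t + 4/9| < ϵ.
|4/t + 4/9| = 4·|-9 − t|/(9·|t|) = 4|t + 9|/(9|t|).
Restrict δ ≤ 9/2. Then |t + 9| < 9/2 gives |t| > 9/2, so 9|t| > 81/2.
Then |4/t + 4/9| < 4|t + 9|/(81/2), which is < ϵ when |t + 9| < (81/8)ϵ.
Take δ = min(9/2, (81/8)ϵ). Then 0 < |t + 9| < δ gives both |t + 9| < 9/2 and |t + 9| < (81/8)ϵ, so |4/t + 4/9| < ϵ.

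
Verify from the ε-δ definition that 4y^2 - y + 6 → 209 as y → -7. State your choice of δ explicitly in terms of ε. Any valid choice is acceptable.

δ = min(1, ε/61)

Let ε > 0. We want δ > 0 such that 0 < |y + 7| < δ implies |(4y^2 - y + 6) − 209| < ε.
(4y^2 - y + 6) − 209 = 4y^2 - y - 203 = (y + 7)(4y - 29).
So |(4y^2 - y + 6) − 209| = |y + 7|·|4y - 29|.
Assume first that |y + 7| < 1, so |y| < 8. Then |4y - 29| ≤ 4·8 + 29 = 61.
Hence |(4y^2 - y + 6) − 209| ≤ 61|y + 7| < ε provided |y + 7| < ε/61.
Choosing δ = min(1, ε/61) ensures both conditions, hence |(4y^2 - y + 6) − 209| < ε.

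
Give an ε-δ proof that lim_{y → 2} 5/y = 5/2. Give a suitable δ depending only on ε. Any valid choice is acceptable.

δ = min(1, (2/5)ε)

Let ε > 0 be given. We seek δ > 0 such that 0 < |y − 2| < δ implies |5/y − (5/2)| < ε.
|5/y − (5/2)| = 5·|2 − y|/(2·|y|) = 5|y − 2|/(2|y|).
Restrict δ ≤ 1. Then |y − 2| < 1 gives |y| > 1, so 2|y| > 2.
Then |5/y − (5/2)| < 5|y − 2|/2, which is < ε when |y − 2| < (2/5)ε.
Take δ = min(1, (2/5)ε). Then 0 < |y − 2| < δ gives both |y − 2| < 1 and |y − 2| < (2/5)ε, so |5/y − (5/2)| < ε.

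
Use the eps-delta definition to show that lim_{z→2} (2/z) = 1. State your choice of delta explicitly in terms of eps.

Fix eps > 0. We seek delta > 0 such that 0 < |z − 2| < delta implies |2/z − 1| < eps.
|2/z − 1| = 2·|2 − z|/(2·|z|) = 2|z − 2|/(2|z|).
Require delta ≤ 1 so that |z| > 2 − 1 = 1, hence 2|z| > 2.
Then |2/z − 1| < 2|z − 2|/2, which is < eps when |z − 2| < eps.
Take delta = min(1, eps). Then 0 < |z − 2| < delta gives both |z − 2| < 1 and |z − 2| < eps, so |2/z − 1| < eps.

delta = min(1, eps)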